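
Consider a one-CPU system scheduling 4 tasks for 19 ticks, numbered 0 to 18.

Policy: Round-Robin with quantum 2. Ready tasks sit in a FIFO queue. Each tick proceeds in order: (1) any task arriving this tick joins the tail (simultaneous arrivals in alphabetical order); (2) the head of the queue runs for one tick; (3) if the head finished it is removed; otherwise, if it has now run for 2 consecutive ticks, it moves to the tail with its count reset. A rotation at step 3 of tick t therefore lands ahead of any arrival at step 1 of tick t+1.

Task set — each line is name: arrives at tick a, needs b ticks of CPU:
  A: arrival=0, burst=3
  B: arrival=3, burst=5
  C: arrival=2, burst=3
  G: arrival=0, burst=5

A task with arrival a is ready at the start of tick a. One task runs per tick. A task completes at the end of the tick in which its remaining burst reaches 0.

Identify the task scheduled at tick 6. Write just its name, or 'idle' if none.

t=0: queue=[A,G] q_used=0 → run A
t=1: queue=[A,G] q_used=1 → run A
t=2: queue=[G,A,C] q_used=0 → run G
t=3: queue=[G,A,C,B] q_used=1 → run G
t=4: queue=[A,C,B,G] q_used=0 → run A
t=5: queue=[C,B,G] q_used=0 → run C
t=6: queue=[C,B,G] q_used=1 → run C
t=7: queue=[B,G,C] q_used=0 → run B
t=8: queue=[B,G,C] q_used=1 → run B
t=9: queue=[G,C,B] q_used=0 → run G
t=10: queue=[G,C,B] q_used=1 → run G
t=11: queue=[C,B,G] q_used=0 → run C
t=12: queue=[B,G] q_used=0 → run B
t=13: queue=[B,G] q_used=1 → run B
t=14: queue=[G,B] q_used=0 → run G
t=15: queue=[B] q_used=0 → run B
t=16: (idle)
t=17: (idle)
t=18: (idle)

running at tick 6 = C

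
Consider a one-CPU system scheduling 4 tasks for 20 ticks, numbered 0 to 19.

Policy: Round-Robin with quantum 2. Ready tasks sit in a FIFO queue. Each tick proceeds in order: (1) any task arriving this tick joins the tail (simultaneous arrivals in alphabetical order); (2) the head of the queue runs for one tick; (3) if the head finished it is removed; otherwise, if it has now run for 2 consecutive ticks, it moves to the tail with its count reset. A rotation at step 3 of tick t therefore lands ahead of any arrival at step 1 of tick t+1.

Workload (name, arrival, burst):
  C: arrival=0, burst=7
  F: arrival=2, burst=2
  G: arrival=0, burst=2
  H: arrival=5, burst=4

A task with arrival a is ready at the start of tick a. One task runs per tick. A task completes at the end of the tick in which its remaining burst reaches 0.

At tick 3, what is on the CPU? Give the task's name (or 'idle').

t=0: queue=[C,G] q_used=0 → run C
t=1: queue=[C,G] q_used=1 → run C
t=2: queue=[G,C,F] q_used=0 → run G
t=3: queue=[G,C,F] q_used=1 → run G
t=4: queue=[C,F] q_used=0 → run C
t=5: queue=[C,F,H] q_used=1 → run C
t=6: queue=[F,H,C] q_used=0 → run F
t=7: queue=[F,H,C] q_used=1 → run F
t=8: queue=[H,C] q_used=0 → run H
t=9: queue=[H,C] q_used=1 → run H
t=10: queue=[C,H] q_used=0 → run C
t=11: queue=[C,H] q_used=1 → run C
t=12: queue=[H,C] q_used=0 → run H
t=13: queue=[H,C] q_used=1 → run H
t=14: queue=[C] q_used=0 → run C
t=15: (idle)
t=16: (idle)
t=17: (idle)
t=18: (idle)
t=19: (idle)

running at tick 3 = G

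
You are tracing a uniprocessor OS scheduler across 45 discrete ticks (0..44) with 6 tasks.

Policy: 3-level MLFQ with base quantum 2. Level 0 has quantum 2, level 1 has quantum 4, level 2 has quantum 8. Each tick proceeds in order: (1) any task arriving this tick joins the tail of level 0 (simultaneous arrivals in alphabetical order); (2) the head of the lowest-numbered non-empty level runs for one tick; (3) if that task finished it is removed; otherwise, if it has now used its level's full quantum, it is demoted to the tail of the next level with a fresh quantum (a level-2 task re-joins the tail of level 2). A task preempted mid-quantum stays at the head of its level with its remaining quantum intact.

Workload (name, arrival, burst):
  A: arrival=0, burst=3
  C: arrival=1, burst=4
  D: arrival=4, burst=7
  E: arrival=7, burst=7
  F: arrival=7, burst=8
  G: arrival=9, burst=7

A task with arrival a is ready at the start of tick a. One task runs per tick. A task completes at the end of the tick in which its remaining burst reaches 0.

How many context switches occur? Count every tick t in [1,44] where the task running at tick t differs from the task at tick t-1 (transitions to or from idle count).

context switches = 16

t=0: L0/L1/L2 = A/-/- → run A
t=1: L0/L1/L2 = AC/-/- → run A
t=2: L0/L1/L2 = C/A/- → run C
t=3: L0/L1/L2 = C/A/- → run C
t=4: L0/L1/L2 = D/AC/- → run D
t=5: L0/L1/L2 = D/AC/- → run D
t=6: L0/L1/L2 = -/ACD/- → run A
t=7: L0/L1/L2 = EF/CD/- → run E
t=8: L0/L1/L2 = EF/CD/- → run E
t=9: L0/L1/L2 = FG/CDE/- → run F
t=10: L0/L1/L2 = FG/CDE/- → run F
t=11: L0/L1/L2 = G/CDEF/- → run G
t=12: L0/L1/L2 = G/CDEF/- → run G
t=13: L0/L1/L2 = -/CDEFG/- → run C
t=14: L0/L1/L2 = -/CDEFG/- → run C
t=15: L0/L1/L2 = -/DEFG/- → run D
t=16: L0/L1/L2 = -/DEFG/- → run D
t=17: L0/L1/L2 = -/DEFG/- → run D
t=18: L0/L1/L2 = -/DEFG/- → run D
t=19: L0/L1/L2 = -/EFG/D → run E
t=20: L0/L1/L2 = -/EFG/D → run E
t=21: L0/L1/L2 = -/EFG/D → run E
t=22: L0/L1/L2 = -/EFG/D → run E
t=23: L0/L1/L2 = -/FG/DE → run F
t=24: L0/L1/L2 = -/FG/DE → run F
t=25: L0/L1/L2 = -/FG/DE → run F
t=26: L0/L1/L2 = -/FG/DE → run F
t=27: L0/L1/L2 = -/G/DEF → run G
t=28: L0/L1/L2 = -/G/DEF → run G
t=29: L0/L1/L2 = -/G/DEF → run G
t=30: L0/L1/L2 = -/G/DEF → run G
t=31: L0/L1/L2 = -/-/DEFG → run D
t=32: L0/L1/L2 = -/-/EFG → run E
t=33: L0/L1/L2 = -/-/FG → run F
t=34: L0/L1/L2 = -/-/FG → run F
t=35: L0/L1/L2 = -/-/G → run G
t=36: (idle)
t=37: (idle)
t=38: (idle)
t=39: (idle)
t=40: (idle)
t=41: (idle)
t=42: (idle)
t=43: (idle)
t=44: (idle)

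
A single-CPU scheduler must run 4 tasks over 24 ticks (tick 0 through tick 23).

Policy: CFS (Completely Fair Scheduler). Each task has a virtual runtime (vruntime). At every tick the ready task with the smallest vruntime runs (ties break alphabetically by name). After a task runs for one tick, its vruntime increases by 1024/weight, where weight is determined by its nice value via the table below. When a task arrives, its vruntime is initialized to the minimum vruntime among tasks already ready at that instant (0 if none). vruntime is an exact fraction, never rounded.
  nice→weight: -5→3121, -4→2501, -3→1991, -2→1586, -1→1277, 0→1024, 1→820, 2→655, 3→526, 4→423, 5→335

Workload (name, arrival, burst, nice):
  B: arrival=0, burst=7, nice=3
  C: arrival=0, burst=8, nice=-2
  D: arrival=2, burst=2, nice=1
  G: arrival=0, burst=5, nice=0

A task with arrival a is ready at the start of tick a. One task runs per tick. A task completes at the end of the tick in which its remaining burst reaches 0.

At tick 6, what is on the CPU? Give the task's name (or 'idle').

t=0: vr[B=0 C=0 G=0] → run B
t=1: vr[B=512/263 C=0 G=0] → run C
t=2: vr[B=512/263 C=512/793 D=0 G=0] → run D
t=3: vr[B=512/263 C=512/793 D=256/205 G=0] → run G
t=4: vr[B=512/263 C=512/793 D=256/205 G=1] → run C
t=5: vr[B=512/263 C=1024/793 D=256/205 G=1] → run G
t=6: vr[B=512/263 C=1024/793 D=256/205 G=2] → run D
t=7: vr[B=512/263 C=1024/793 G=2] → run C
t=8: vr[B=512/263 C=1536/793 G=2] → run C
t=9: vr[B=512/263 C=2048/793 G=2] → run B
t=10: vr[B=1024/263 C=2048/793 G=2] → run G
t=11: vr[B=1024/263 C=2048/793 G=3] → run C
t=12: vr[B=1024/263 C=2560/793 G=3] → run G
t=13: vr[B=1024/263 C=2560/793 G=4] → run C
t=14: vr[B=1024/263 C=3072/793 G=4] → run C
t=15: vr[B=1024/263 C=3584/793 G=4] → run B
t=16: vr[B=1536/263 C=3584/793 G=4] → run G
t=17: vr[B=1536/263 C=3584/793] → run C
t=18: vr[B=1536/263] → run B
t=19: vr[B=2048/263] → run B
t=20: vr[B=2560/263] → run B
t=21: vr[B=3072/263] → run B
t=22: (idle)
t=23: (idle)

running at tick 6 = D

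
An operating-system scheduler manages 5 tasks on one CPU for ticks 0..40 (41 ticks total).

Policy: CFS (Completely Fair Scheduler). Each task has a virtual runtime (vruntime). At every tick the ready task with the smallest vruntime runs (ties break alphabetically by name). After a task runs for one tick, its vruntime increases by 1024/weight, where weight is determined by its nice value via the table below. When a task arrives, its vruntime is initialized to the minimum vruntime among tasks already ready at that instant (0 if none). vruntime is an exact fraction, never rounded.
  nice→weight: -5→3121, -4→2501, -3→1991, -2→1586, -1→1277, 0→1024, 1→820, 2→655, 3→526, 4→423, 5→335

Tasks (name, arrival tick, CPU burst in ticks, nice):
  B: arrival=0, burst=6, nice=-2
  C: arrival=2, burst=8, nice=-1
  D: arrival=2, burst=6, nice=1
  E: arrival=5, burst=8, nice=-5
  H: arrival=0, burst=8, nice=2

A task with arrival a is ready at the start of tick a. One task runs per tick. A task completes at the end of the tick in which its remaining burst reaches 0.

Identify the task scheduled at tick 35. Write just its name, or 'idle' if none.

t=0: vr[B=0 H=0] → run B
t=1: vr[B=512/793 H=0] → run H
t=2: vr[B=512/793 C=512/793 D=512/793 H=1024/655] → run B
t=3: vr[B=1024/793 C=512/793 D=512/793 H=1024/655] → run C
t=4: vr[B=1024/793 C=1465856/1012661 D=512/793 H=1024/655] → run D
t=5: vr[B=1024/793 C=1465856/1012661 D=307968/162565 E=1024/793 H=1024/655] → run B
t=6: vr[B=1536/793 C=1465856/1012661 D=307968/162565 E=1024/793 H=1024/655] → run E
t=7: vr[B=1536/793 C=1465856/1012661 D=307968/162565 E=4007936/2474953 H=1024/655] → run C
t=8: vr[B=1536/793 C=2277888/1012661 D=307968/162565 E=4007936/2474953 H=1024/655] → run H
t=9: vr[B=1536/793 C=2277888/1012661 D=307968/162565 E=4007936/2474953 H=2048/655] → run E
t=10: vr[B=1536/793 C=2277888/1012661 D=307968/162565 E=4819968/2474953 H=2048/655] → run D
t=11: vr[B=1536/793 C=2277888/1012661 D=510976/162565 E=4819968/2474953 H=2048/655] → run B
t=12: vr[B=2048/793 C=2277888/1012661 D=510976/162565 E=4819968/2474953 H=2048/655] → run E
t=13: vr[B=2048/793 C=2277888/1012661 D=510976/162565 E=5632000/2474953 H=2048/655] → run C
t=14: vr[B=2048/793 C=3089920/1012661 D=510976/162565 E=5632000/2474953 H=2048/655] → run E
t=15: vr[B=2048/793 C=3089920/1012661 D=510976/162565 E=6444032/2474953 H=2048/655] → run B
t=16: vr[B=2560/793 C=3089920/1012661 D=510976/162565 E=6444032/2474953 H=2048/655] → run E
t=17: vr[B=2560/793 C=3089920/1012661 D=510976/162565 E=7256064/2474953 H=2048/655] → run E
t=18: vr[B=2560/793 C=3089920/1012661 D=510976/162565 E=8068096/2474953 H=2048/655] → run C
t=19: vr[B=2560/793 C=3901952/1012661 D=510976/162565 E=8068096/2474953 H=2048/655] → run H
t=20: vr[B=2560/793 C=3901952/1012661 D=510976/162565 E=8068096/2474953 H=3072/655] → run D
t=21: vr[B=2560/793 C=3901952/1012661 D=713984/162565 E=8068096/2474953 H=3072/655] → run B
t=22: vr[C=3901952/1012661 D=713984/162565 E=8068096/2474953 H=3072/655] → run E
t=23: vr[C=3901952/1012661 D=713984/162565 E=8880128/2474953 H=3072/655] → run E
t=24: vr[C=3901952/1012661 D=713984/162565 H=3072/655] → run C
t=25: vr[C=4713984/1012661 D=713984/162565 H=3072/655] → run D
t=26: vr[C=4713984/1012661 D=916992/162565 H=3072/655] → run C
t=27: vr[C=5526016/1012661 D=916992/162565 H=3072/655] → run H
t=28: vr[C=5526016/1012661 D=916992/162565 H=4096/655] → run C
t=29: vr[C=6338048/1012661 D=916992/162565 H=4096/655] → run D
t=30: vr[C=6338048/1012661 D=224000/32513 H=4096/655] → run H
t=31: vr[C=6338048/1012661 D=224000/32513 H=1024/131] → run C
t=32: vr[D=224000/32513 H=1024/131] → run D
t=33: vr[H=1024/131] → run H
t=34: vr[H=6144/655] → run H
t=35: vr[H=7168/655] → run H
t=36: (idle)
t=37: (idle)
t=38: (idle)
t=39: (idle)
t=40: (idle)

running at tick 35 = H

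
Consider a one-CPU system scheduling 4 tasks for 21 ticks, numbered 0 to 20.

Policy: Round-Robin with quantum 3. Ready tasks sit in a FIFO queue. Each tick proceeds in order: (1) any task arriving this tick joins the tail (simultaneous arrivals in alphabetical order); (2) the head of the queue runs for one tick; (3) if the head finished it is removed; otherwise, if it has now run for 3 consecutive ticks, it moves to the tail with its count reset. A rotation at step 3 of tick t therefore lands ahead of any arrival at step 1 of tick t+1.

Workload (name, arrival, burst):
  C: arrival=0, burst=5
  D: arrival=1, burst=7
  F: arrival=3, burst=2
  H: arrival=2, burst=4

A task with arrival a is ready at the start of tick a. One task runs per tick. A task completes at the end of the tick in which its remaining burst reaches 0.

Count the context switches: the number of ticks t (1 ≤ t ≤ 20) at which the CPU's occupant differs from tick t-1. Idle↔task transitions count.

t=0: queue=[C] q_used=0 → run C
t=1: queue=[C,D] q_used=1 → run C
t=2: queue=[C,D,H] q_used=2 → run C
t=3: queue=[D,H,C,F] q_used=0 → run D
t=4: queue=[D,H,C,F] q_used=1 → run D
t=5: queue=[D,H,C,F] q_used=2 → run D
t=6: queue=[H,C,F,D] q_used=0 → run H
t=7: queue=[H,C,F,D] q_used=1 → run H
t=8: queue=[H,C,F,D] q_used=2 → run H
t=9: queue=[C,F,D,H] q_used=0 → run C
t=10: queue=[C,F,D,H] q_used=1 → run C
t=11: queue=[F,D,H] q_used=0 → run F
t=12: queue=[F,D,H] q_used=1 → run F
t=13: queue=[D,H] q_used=0 → run D
t=14: queue=[D,H] q_used=1 → run D
t=15: queue=[D,H] q_used=2 → run D
t=16: queue=[H,D] q_used=0 → run H
t=17: queue=[D] q_used=0 → run D
t=18: (idle)
t=19: (idle)
t=20: (idle)

context switches = 8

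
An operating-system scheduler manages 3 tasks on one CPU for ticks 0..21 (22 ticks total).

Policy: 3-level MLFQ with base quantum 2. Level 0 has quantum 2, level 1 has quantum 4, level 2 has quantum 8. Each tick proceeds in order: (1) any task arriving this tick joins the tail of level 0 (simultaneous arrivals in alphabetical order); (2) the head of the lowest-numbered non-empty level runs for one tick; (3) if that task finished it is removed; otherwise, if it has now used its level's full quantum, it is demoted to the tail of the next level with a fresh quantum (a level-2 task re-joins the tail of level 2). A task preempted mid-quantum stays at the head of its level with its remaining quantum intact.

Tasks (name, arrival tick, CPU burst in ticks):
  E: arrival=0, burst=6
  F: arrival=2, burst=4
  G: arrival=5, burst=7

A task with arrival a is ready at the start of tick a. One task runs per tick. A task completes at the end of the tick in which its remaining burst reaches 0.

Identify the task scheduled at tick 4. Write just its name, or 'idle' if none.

running at tick 4 = E

t=0: L0/L1/L2 = E/-/- → run E
t=1: L0/L1/L2 = E/-/- → run E
t=2: L0/L1/L2 = F/E/- → run F
t=3: L0/L1/L2 = F/E/- → run F
t=4: L0/L1/L2 = -/EF/- → run E
t=5: L0/L1/L2 = G/EF/- → run G
t=6: L0/L1/L2 = G/EF/- → run G
t=7: L0/L1/L2 = -/EFG/- → run E
t=8: L0/L1/L2 = -/EFG/- → run E
t=9: L0/L1/L2 = -/EFG/- → run E
t=10: L0/L1/L2 = -/FG/- → run F
t=11: L0/L1/L2 = -/FG/- → run F
t=12: L0/L1/L2 = -/G/- → run G
t=13: L0/L1/L2 = -/G/- → run G
t=14: L0/L1/L2 = -/G/- → run G
t=15: L0/L1/L2 = -/G/- → run G
t=16: L0/L1/L2 = -/-/G → run G
t=17: (idle)
t=18: (idle)
t=19: (idle)
t=20: (idle)
t=21: (idle)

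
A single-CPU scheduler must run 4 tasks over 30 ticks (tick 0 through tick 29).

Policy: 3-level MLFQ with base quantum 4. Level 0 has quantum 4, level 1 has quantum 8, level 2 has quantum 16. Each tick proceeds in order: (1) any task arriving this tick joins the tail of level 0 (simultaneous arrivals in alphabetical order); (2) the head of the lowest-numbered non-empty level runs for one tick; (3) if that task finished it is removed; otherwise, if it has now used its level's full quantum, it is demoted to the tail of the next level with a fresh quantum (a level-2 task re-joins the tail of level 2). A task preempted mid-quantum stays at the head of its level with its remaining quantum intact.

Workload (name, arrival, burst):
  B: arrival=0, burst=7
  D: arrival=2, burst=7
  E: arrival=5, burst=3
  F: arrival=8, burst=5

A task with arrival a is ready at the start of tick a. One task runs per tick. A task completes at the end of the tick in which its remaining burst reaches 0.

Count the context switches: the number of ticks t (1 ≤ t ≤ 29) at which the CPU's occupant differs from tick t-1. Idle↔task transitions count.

t=0: L0/L1/L2 = B/-/- → run B
t=1: L0/L1/L2 = B/-/- → run B
t=2: L0/L1/L2 = BD/-/- → run B
t=3: L0/L1/L2 = BD/-/- → run B
t=4: L0/L1/L2 = D/B/- → run D
t=5: L0/L1/L2 = DE/B/- → run D
t=6: L0/L1/L2 = DE/B/- → run D
t=7: L0/L1/L2 = DE/B/- → run D
t=8: L0/L1/L2 = EF/BD/- → run E
t=9: L0/L1/L2 = EF/BD/- → run E
t=10: L0/L1/L2 = EF/BD/- → run E
t=11: L0/L1/L2 = F/BD/- → run F
t=12: L0/L1/L2 = F/BD/- → run F
t=13: L0/L1/L2 = F/BD/- → run F
t=14: L0/L1/L2 = F/BD/- → run F
t=15: L0/L1/L2 = -/BDF/- → run B
t=16: L0/L1/L2 = -/BDF/- → run B
t=17: L0/L1/L2 = -/BDF/- → run B
t=18: L0/L1/L2 = -/DF/- → run D
t=19: L0/L1/L2 = -/DF/- → run D
t=20: L0/L1/L2 = -/DF/- → run D
t=21: L0/L1/L2 = -/F/- → run F
t=22: (idle)
t=23: (idle)
t=24: (idle)
t=25: (idle)
t=26: (idle)
t=27: (idle)
t=28: (idle)
t=29: (idle)

context switches = 7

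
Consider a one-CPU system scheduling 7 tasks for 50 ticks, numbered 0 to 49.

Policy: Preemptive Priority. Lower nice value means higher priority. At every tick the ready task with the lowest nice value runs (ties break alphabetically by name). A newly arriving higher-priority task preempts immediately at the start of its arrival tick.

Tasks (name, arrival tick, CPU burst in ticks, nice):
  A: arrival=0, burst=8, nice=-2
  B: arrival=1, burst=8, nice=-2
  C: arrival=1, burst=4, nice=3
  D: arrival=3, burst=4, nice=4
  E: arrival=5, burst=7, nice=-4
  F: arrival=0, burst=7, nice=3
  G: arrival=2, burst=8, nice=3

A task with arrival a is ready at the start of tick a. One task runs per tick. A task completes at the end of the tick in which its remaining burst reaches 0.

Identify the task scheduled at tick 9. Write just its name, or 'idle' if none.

t=0: ready={A,F} → run A
t=1: ready={A,B,C,F} → run A
t=2: ready={A,B,C,F,G} → run A
t=3: ready={A,B,C,D,F,G} → run A
t=4: ready={A,B,C,D,F,G} → run A
t=5: ready={A,B,C,D,E,F,G} → run E
t=6: ready={A,B,C,D,E,F,G} → run E
t=7: ready={A,B,C,D,E,F,G} → run E
t=8: ready={A,B,C,D,E,F,G} → run E
t=9: ready={A,B,C,D,E,F,G} → run E
t=10: ready={A,B,C,D,E,F,G} → run E
t=11: ready={A,B,C,D,E,F,G} → run E
t=12: ready={A,B,C,D,F,G} → run A
t=13: ready={A,B,C,D,F,G} → run A
t=14: ready={A,B,C,D,F,G} → run A
t=15: ready={B,C,D,F,G} → run B
t=16: ready={B,C,D,F,G} → run B
t=17: ready={B,C,D,F,G} → run B
t=18: ready={B,C,D,F,G} → run B
t=19: ready={B,C,D,F,G} → run B
t=20: ready={B,C,D,F,G} → run B
t=21: ready={B,C,D,F,G} → run B
t=22: ready={B,C,D,F,G} → run B
t=23: ready={C,D,F,G} → run C
t=24: ready={C,D,F,G} → run C
t=25: ready={C,D,F,G} → run C
t=26: ready={C,D,F,G} → run C
t=27: ready={D,F,G} → run F
t=28: ready={D,F,G} → run F
t=29: ready={D,F,G} → run F
t=30: ready={D,F,G} → run F
t=31: ready={D,F,G} → run F
t=32: ready={D,F,G} → run F
t=33: ready={D,F,G} → run F
t=34: ready={D,G} → run G
t=35: ready={D,G} → run G
t=36: ready={D,G} → run G
t=37: ready={D,G} → run G
t=38: ready={D,G} → run G
t=39: ready={D,G} → run G
t=40: ready={D,G} → run G
t=41: ready={D,G} → run G
t=42: ready={D} → run D
t=43: ready={D} → run D
t=44: ready={D} → run D
t=45: ready={D} → run D
t=46: (idle)
t=47: (idle)
t=48: (idle)
t=49: (idle)

running at tick 9 = E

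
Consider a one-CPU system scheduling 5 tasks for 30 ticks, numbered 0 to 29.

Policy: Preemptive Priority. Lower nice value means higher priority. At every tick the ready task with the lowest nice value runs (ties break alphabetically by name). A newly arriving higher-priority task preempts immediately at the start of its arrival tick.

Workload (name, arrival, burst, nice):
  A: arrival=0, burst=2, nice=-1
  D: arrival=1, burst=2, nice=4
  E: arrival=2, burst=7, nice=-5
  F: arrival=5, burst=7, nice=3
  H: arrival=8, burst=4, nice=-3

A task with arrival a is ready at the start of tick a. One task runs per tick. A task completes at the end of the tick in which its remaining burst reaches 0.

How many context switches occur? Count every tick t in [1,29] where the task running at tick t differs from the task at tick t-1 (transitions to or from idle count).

context switches = 5

t=0: ready={A} → run A
t=1: ready={A,D} → run A
t=2: ready={D,E} → run E
t=3: ready={D,E} → run E
t=4: ready={D,E} → run E
t=5: ready={D,E,F} → run E
t=6: ready={D,E,F} → run E
t=7: ready={D,E,F} → run E
t=8: ready={D,E,F,H} → run E
t=9: ready={D,F,H} → run H
t=10: ready={D,F,H} → run H
t=11: ready={D,F,H} → run H
t=12: ready={D,F,H} → run H
t=13: ready={D,F} → run F
t=14: ready={D,F} → run F
t=15: ready={D,F} → run F
t=16: ready={D,F} → run F
t=17: ready={D,F} → run F
t=18: ready={D,F} → run F
t=19: ready={D,F} → run F
t=20: ready={D} → run D
t=21: ready={D} → run D
t=22: (idle)
t=23: (idle)
t=24: (idle)
t=25: (idle)
t=26: (idle)
t=27: (idle)
t=28: (idle)
t=29: (idle)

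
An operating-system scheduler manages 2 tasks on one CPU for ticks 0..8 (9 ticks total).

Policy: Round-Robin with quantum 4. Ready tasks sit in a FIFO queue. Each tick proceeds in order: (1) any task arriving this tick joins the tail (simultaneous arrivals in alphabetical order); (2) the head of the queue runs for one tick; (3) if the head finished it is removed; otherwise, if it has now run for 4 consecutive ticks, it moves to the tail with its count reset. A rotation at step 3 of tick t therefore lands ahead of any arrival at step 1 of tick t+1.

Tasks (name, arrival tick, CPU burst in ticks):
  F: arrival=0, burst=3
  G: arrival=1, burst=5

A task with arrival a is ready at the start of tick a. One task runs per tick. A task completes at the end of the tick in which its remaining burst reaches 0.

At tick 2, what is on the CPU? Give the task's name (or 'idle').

t=0: queue=[F] q_used=0 → run F
t=1: queue=[F,G] q_used=1 → run F
t=2: queue=[F,G] q_used=2 → run F
t=3: queue=[G] q_used=0 → run G
t=4: queue=[G] q_used=1 → run G
t=5: queue=[G] q_used=2 → run G
t=6: queue=[G] q_used=3 → run G
t=7: queue=[G] q_used=0 → run G
t=8: (idle)

running at tick 2 = F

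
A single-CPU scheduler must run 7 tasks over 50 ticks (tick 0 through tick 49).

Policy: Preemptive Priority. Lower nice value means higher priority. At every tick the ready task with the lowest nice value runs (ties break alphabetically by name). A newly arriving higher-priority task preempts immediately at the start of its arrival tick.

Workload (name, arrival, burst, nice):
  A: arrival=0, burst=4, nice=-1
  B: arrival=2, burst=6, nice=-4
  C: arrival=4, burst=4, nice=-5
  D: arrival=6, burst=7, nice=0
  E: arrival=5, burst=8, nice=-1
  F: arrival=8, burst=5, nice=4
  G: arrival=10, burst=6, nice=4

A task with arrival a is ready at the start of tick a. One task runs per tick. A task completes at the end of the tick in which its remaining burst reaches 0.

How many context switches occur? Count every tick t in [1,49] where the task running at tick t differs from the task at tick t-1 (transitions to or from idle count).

context switches = 9

t=0: ready={A} → run A
t=1: ready={A} → run A
t=2: ready={A,B} → run B
t=3: ready={A,B} → run B
t=4: ready={A,B,C} → run C
t=5: ready={A,B,C,E} → run C
t=6: ready={A,B,C,D,E} → run C
t=7: ready={A,B,C,D,E} → run C
t=8: ready={A,B,D,E,F} → run B
t=9: ready={A,B,D,E,F} → run B
t=10: ready={A,B,D,E,F,G} → run B
t=11: ready={A,B,D,E,F,G} → run B
t=12: ready={A,D,E,F,G} → run A
t=13: ready={A,D,E,F,G} → run A
t=14: ready={D,E,F,G} → run E
t=15: ready={D,E,F,G} → run E
t=16: ready={D,E,F,G} → run E
t=17: ready={D,E,F,G} → run E
t=18: ready={D,E,F,G} → run E
t=19: ready={D,E,F,G} → run E
t=20: ready={D,E,F,G} → run E
t=21: ready={D,E,F,G} → run E
t=22: ready={D,F,G} → run D
t=23: ready={D,F,G} → run D
t=24: ready={D,F,G} → run D
t=25: ready={D,F,G} → run D
t=26: ready={D,F,G} → run D
t=27: ready={D,F,G} → run D
t=28: ready={D,F,G} → run D
t=29: ready={F,G} → run F
t=30: ready={F,G} → run F
t=31: ready={F,G} → run F
t=32: ready={F,G} → run F
t=33: ready={F,G} → run F
t=34: ready={G} → run G
t=35: ready={G} → run G
t=36: ready={G} → run G
t=37: ready={G} → run G
t=38: ready={G} → run G
t=39: ready={G} → run G
t=40: (idle)
t=41: (idle)
t=42: (idle)
t=43: (idle)
t=44: (idle)
t=45: (idle)
t=46: (idle)
t=47: (idle)
t=48: (idle)
t=49: (idle)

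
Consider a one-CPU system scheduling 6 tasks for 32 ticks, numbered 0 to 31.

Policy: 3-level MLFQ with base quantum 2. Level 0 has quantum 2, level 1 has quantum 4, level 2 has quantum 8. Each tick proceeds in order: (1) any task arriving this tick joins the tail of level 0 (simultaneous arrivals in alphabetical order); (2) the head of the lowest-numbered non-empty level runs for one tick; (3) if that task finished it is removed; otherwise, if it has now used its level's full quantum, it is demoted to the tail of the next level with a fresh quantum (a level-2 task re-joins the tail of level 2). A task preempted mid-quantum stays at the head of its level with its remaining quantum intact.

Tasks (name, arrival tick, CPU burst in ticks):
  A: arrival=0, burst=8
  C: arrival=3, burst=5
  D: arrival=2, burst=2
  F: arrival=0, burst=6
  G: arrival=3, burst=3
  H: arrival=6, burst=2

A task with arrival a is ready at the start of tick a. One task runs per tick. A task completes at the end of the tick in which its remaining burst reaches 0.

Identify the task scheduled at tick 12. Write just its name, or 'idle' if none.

running at tick 12 = A

t=0: L0/L1/L2 = AF/-/- → run A
t=1: L0/L1/L2 = AF/-/- → run A
t=2: L0/L1/L2 = FD/A/- → run F
t=3: L0/L1/L2 = FDCG/A/- → run F
t=4: L0/L1/L2 = DCG/AF/- → run D
t=5: L0/L1/L2 = DCG/AF/- → run D
t=6: L0/L1/L2 = CGH/AF/- → run C
t=7: L0/L1/L2 = CGH/AF/- → run C
t=8: L0/L1/L2 = GH/AFC/- → run G
t=9: L0/L1/L2 = GH/AFC/- → run G
t=10: L0/L1/L2 = H/AFCG/- → run H
t=11: L0/L1/L2 = H/AFCG/- → run H
t=12: L0/L1/L2 = -/AFCG/- → run A
t=13: L0/L1/L2 = -/AFCG/- → run A
t=14: L0/L1/L2 = -/AFCG/- → run A
t=15: L0/L1/L2 = -/AFCG/- → run A
t=16: L0/L1/L2 = -/FCG/A → run F
t=17: L0/L1/L2 = -/FCG/A → run F
t=18: L0/L1/L2 = -/FCG/A → run F
t=19: L0/L1/L2 = -/FCG/A → run F
t=20: L0/L1/L2 = -/CG/A → run C
t=21: L0/L1/L2 = -/CG/A → run C
t=22: L0/L1/L2 = -/CG/A → run C
t=23: L0/L1/L2 = -/G/A → run G
t=24: L0/L1/L2 = -/-/A → run A
t=25: L0/L1/L2 = -/-/A → run A
t=26: (idle)
t=27: (idle)
t=28: (idle)
t=29: (idle)
t=30: (idle)
t=31: (idle)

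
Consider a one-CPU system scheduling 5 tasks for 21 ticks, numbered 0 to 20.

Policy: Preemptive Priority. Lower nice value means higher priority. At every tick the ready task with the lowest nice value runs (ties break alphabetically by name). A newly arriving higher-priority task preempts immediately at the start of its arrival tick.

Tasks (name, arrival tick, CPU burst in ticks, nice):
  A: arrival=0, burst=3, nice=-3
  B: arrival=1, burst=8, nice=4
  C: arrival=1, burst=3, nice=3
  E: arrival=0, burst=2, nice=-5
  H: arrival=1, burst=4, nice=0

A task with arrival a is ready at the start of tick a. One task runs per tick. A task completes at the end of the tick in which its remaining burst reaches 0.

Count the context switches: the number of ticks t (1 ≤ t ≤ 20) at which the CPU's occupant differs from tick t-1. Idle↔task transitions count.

context switches = 5

t=0: ready={A,E} → run E
t=1: ready={A,B,C,E,H} → run E
t=2: ready={A,B,C,H} → run A
t=3: ready={A,B,C,H} → run A
t=4: ready={A,B,C,H} → run A
t=5: ready={B,C,H} → run H
t=6: ready={B,C,H} → run H
t=7: ready={B,C,H} → run H
t=8: ready={B,C,H} → run H
t=9: ready={B,C} → run C
t=10: ready={B,C} → run C
t=11: ready={B,C} → run C
t=12: ready={B} → run B
t=13: ready={B} → run B
t=14: ready={B} → run B
t=15: ready={B} → run B
t=16: ready={B} → run B
t=17: ready={B} → run B
t=18: ready={B} → run B
t=19: ready={B} → run B
t=20: (idle)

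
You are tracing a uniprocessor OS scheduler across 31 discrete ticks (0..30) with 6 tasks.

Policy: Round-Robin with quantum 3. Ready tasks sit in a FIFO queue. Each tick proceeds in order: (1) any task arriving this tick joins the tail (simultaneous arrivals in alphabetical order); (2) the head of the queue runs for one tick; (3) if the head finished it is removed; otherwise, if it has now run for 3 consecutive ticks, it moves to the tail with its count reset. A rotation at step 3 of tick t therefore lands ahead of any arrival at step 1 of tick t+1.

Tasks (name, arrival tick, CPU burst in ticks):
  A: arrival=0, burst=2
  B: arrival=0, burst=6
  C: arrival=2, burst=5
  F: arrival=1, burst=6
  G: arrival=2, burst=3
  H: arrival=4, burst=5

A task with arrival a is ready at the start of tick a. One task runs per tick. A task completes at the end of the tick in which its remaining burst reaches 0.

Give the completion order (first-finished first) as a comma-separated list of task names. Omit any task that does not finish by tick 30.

t=0: queue=[A,B] q_used=0 → run A
t=1: queue=[A,B,F] q_used=1 → run A
t=2: queue=[B,F,C,G] q_used=0 → run B
t=3: queue=[B,F,C,G] q_used=1 → run B
t=4: queue=[B,F,C,G,H] q_used=2 → run B
t=5: queue=[F,C,G,H,B] q_used=0 → run F
t=6: queue=[F,C,G,H,B] q_used=1 → run F
t=7: queue=[F,C,G,H,B] q_used=2 → run F
t=8: queue=[C,G,H,B,F] q_used=0 → run C
t=9: queue=[C,G,H,B,F] q_used=1 → run C
t=10: queue=[C,G,H,B,F] q_used=2 → run C
t=11: queue=[G,H,B,F,C] q_used=0 → run G
t=12: queue=[G,H,B,F,C] q_used=1 → run G
t=13: queue=[G,H,B,F,C] q_used=2 → run G
t=14: queue=[H,B,F,C] q_used=0 → run H
t=15: queue=[H,B,F,C] q_used=1 → run H
t=16: queue=[H,B,F,C] q_used=2 → run H
t=17: queue=[B,F,C,H] q_used=0 → run B
t=18: queue=[B,F,C,H] q_used=1 → run B
t=19: queue=[B,F,C,H] q_used=2 → run B
t=20: queue=[F,C,H] q_used=0 → run F
t=21: queue=[F,C,H] q_used=1 → run F
t=22: queue=[F,C,H] q_used=2 → run F
t=23: queue=[C,H] q_used=0 → run C
t=24: queue=[C,H] q_used=1 → run C
t=25: queue=[H] q_used=0 → run H
t=26: queue=[H] q_used=1 → run H
t=27: (idle)
t=28: (idle)
t=29: (idle)
t=30: (idle)

completion order = A, G, B, F, C, H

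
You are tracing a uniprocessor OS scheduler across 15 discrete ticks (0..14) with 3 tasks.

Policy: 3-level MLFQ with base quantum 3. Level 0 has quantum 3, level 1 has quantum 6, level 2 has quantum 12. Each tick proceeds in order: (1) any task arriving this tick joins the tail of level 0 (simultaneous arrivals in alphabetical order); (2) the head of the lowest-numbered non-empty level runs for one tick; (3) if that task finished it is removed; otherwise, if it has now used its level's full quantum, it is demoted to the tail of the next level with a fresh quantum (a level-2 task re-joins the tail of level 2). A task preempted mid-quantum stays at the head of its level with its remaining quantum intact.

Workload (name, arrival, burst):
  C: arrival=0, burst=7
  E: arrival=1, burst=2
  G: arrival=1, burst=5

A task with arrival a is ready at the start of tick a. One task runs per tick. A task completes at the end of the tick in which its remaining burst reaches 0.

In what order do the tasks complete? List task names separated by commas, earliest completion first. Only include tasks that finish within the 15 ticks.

completion order = E, C, G

t=0: L0/L1/L2 = C/-/- → run C
t=1: L0/L1/L2 = CEG/-/- → run C
t=2: L0/L1/L2 = CEG/-/- → run C
t=3: L0/L1/L2 = EG/C/- → run E
t=4: L0/L1/L2 = EG/C/- → run E
t=5: L0/L1/L2 = G/C/- → run G
t=6: L0/L1/L2 = G/C/- → run G
t=7: L0/L1/L2 = G/C/- → run G
t=8: L0/L1/L2 = -/CG/- → run C
t=9: L0/L1/L2 = -/CG/- → run C
t=10: L0/L1/L2 = -/CG/- → run C
t=11: L0/L1/L2 = -/CG/- → run C
t=12: L0/L1/L2 = -/G/- → run G
t=13: L0/L1/L2 = -/G/- → run G
t=14: (idle)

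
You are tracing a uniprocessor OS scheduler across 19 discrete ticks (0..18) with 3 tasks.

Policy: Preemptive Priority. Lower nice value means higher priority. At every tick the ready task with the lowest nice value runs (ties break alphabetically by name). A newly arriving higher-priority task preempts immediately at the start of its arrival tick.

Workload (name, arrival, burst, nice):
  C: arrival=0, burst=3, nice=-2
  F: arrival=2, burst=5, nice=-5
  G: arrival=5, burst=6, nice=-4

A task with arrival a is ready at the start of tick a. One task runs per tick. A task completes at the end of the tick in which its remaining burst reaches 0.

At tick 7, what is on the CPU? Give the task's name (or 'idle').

running at tick 7 = G

t=0: ready={C} → run C
t=1: ready={C} → run C
t=2: ready={C,F} → run F
t=3: ready={C,F} → run F
t=4: ready={C,F} → run F
t=5: ready={C,F,G} → run F
t=6: ready={C,F,G} → run F
t=7: ready={C,G} → run G
t=8: ready={C,G} → run G
t=9: ready={C,G} → run G
t=10: ready={C,G} → run G
t=11: ready={C,G} → run G
t=12: ready={C,G} → run G
t=13: ready={C} → run C
t=14: (idle)
t=15: (idle)
t=16: (idle)
t=17: (idle)
t=18: (idle)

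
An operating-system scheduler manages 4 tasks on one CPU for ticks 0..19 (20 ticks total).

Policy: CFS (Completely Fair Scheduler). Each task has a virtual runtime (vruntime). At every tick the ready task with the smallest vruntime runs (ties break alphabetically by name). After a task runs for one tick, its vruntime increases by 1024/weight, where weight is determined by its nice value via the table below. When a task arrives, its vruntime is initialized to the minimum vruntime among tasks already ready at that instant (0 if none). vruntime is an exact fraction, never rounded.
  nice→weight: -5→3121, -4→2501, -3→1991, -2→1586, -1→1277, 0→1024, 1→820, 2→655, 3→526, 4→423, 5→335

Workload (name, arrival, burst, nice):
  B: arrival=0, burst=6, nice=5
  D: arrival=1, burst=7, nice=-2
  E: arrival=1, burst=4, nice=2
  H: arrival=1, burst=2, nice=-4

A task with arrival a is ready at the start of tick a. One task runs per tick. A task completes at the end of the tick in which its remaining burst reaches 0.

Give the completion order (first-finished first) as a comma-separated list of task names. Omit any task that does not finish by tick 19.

completion order = H, D, E, B

t=0: vr[B=0] → run B
t=1: vr[B=1024/335 D=1024/335 E=1024/335 H=1024/335] → run B
t=2: vr[B=2048/335 D=1024/335 E=1024/335 H=1024/335] → run D
t=3: vr[B=2048/335 D=983552/265655 E=1024/335 H=1024/335] → run E
t=4: vr[B=2048/335 D=983552/265655 E=202752/43885 H=1024/335] → run H
t=5: vr[B=2048/335 D=983552/265655 E=202752/43885 H=2904064/837835] → run H
t=6: vr[B=2048/335 D=983552/265655 E=202752/43885] → run D
t=7: vr[B=2048/335 D=1155072/265655 E=202752/43885] → run D
t=8: vr[B=2048/335 D=1326592/265655 E=202752/43885] → run E
t=9: vr[B=2048/335 D=1326592/265655 E=54272/8777] → run D
t=10: vr[B=2048/335 D=1498112/265655 E=54272/8777] → run D
t=11: vr[B=2048/335 D=1669632/265655 E=54272/8777] → run B
t=12: vr[B=3072/335 D=1669632/265655 E=54272/8777] → run E
t=13: vr[B=3072/335 D=1669632/265655 E=339968/43885] → run D
t=14: vr[B=3072/335 D=1841152/265655 E=339968/43885] → run D
t=15: vr[B=3072/335 E=339968/43885] → run E
t=16: vr[B=3072/335] → run B
t=17: vr[B=4096/335] → run B
t=18: vr[B=1024/67] → run B
t=19: (idle)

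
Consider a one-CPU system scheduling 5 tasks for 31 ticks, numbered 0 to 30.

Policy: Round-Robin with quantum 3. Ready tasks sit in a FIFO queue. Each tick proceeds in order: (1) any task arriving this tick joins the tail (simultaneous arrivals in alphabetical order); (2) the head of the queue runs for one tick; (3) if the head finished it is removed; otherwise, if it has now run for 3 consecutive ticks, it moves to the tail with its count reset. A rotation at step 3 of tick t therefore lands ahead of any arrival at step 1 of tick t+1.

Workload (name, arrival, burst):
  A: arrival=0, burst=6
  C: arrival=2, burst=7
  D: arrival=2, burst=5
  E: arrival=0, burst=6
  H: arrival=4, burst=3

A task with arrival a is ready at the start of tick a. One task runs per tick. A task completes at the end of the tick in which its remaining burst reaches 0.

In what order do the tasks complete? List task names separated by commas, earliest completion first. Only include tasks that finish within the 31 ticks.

completion order = A, H, E, D, C

t=0: queue=[A,E] q_used=0 → run A
t=1: queue=[A,E] q_used=1 → run A
t=2: queue=[A,E,C,D] q_used=2 → run A
t=3: queue=[E,C,D,A] q_used=0 → run E
t=4: queue=[E,C,D,A,H] q_used=1 → run E
t=5: queue=[E,C,D,A,H] q_used=2 → run E
t=6: queue=[C,D,A,H,E] q_used=0 → run C
t=7: queue=[C,D,A,H,E] q_used=1 → run C
t=8: queue=[C,D,A,H,E] q_used=2 → run C
t=9: queue=[D,A,H,E,C] q_used=0 → run D
t=10: queue=[D,A,H,E,C] q_used=1 → run D
t=11: queue=[D,A,H,E,C] q_used=2 → run D
t=12: queue=[A,H,E,C,D] q_used=0 → run A
t=13: queue=[A,H,E,C,D] q_used=1 → run A
t=14: queue=[A,H,E,C,D] q_used=2 → run A
t=15: queue=[H,E,C,D] q_used=0 → run H
t=16: queue=[H,E,C,D] q_used=1 → run H
t=17: queue=[H,E,C,D] q_used=2 → run H
t=18: queue=[E,C,D] q_used=0 → run E
t=19: queue=[E,C,D] q_used=1 → run E
t=20: queue=[E,C,D] q_used=2 → run E
t=21: queue=[C,D] q_used=0 → run C
t=22: queue=[C,D] q_used=1 → run C
t=23: queue=[C,D] q_used=2 → run C
t=24: queue=[D,C] q_used=0 → run D
t=25: queue=[D,C] q_used=1 → run D
t=26: queue=[C] q_used=0 → run C
t=27: (idle)
t=28: (idle)
t=29: (idle)
t=30: (idle)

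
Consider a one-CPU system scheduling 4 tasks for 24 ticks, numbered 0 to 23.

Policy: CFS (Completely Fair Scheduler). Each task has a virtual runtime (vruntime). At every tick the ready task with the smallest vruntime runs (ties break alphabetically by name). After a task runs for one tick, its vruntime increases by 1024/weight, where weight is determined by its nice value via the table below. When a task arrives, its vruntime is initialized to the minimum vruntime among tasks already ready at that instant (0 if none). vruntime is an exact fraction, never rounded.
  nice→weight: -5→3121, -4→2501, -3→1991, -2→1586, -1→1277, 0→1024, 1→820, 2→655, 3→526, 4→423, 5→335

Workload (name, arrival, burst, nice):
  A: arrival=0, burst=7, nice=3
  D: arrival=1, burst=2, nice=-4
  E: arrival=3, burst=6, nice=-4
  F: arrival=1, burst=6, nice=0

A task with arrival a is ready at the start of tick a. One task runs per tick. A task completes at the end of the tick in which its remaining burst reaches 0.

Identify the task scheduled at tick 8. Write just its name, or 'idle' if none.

running at tick 8 = F

t=0: vr[A=0] → run A
t=1: vr[A=512/263 D=512/263 F=512/263] → run A
t=2: vr[A=1024/263 D=512/263 F=512/263] → run D
t=3: vr[A=1024/263 D=1549824/657763 E=512/263 F=512/263] → run E
t=4: vr[A=1024/263 D=1549824/657763 E=1549824/657763 F=512/263] → run F
t=5: vr[A=1024/263 D=1549824/657763 E=1549824/657763 F=775/263] → run D
t=6: vr[A=1024/263 E=1549824/657763 F=775/263] → run E
t=7: vr[A=1024/263 E=1819136/657763 F=775/263] → run E
t=8: vr[A=1024/263 E=2088448/657763 F=775/263] → run F
t=9: vr[A=1024/263 E=2088448/657763 F=1038/263] → run E
t=10: vr[A=1024/263 E=2357760/657763 F=1038/263] → run E
t=11: vr[A=1024/263 E=2627072/657763 F=1038/263] → run A
t=12: vr[A=1536/263 E=2627072/657763 F=1038/263] → run F
t=13: vr[A=1536/263 E=2627072/657763 F=1301/263] → run E
t=14: vr[A=1536/263 F=1301/263] → run F
t=15: vr[A=1536/263 F=1564/263] → run A
t=16: vr[A=2048/263 F=1564/263] → run F
t=17: vr[A=2048/263 F=1827/263] → run F
t=18: vr[A=2048/263] → run A
t=19: vr[A=2560/263] → run A
t=20: vr[A=3072/263] → run A
t=21: (idle)
t=22: (idle)
t=23: (idle)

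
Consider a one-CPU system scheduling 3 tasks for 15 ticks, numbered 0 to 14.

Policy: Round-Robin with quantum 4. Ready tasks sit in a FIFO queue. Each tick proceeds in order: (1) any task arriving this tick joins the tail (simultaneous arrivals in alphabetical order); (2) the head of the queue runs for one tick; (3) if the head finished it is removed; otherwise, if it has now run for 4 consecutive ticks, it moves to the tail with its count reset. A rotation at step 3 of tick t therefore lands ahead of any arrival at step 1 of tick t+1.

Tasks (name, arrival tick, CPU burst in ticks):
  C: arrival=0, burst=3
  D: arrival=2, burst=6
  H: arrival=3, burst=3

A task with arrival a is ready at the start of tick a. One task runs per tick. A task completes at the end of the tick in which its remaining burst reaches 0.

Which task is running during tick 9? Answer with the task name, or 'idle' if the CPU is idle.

t=0: queue=[C] q_used=0 → run C
t=1: queue=[C] q_used=1 → run C
t=2: queue=[C,D] q_used=2 → run C
t=3: queue=[D,H] q_used=0 → run D
t=4: queue=[D,H] q_used=1 → run D
t=5: queue=[D,H] q_used=2 → run D
t=6: queue=[D,H] q_used=3 → run D
t=7: queue=[H,D] q_used=0 → run H
t=8: queue=[H,D] q_used=1 → run H
t=9: queue=[H,D] q_used=2 → run H
t=10: queue=[D] q_used=0 → run D
t=11: queue=[D] q_used=1 → run D
t=12: (idle)
t=13: (idle)
t=14: (idle)

running at tick 9 = H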